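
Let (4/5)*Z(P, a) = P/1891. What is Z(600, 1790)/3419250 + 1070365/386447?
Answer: 9227690906632/3331586251843 ≈ 2.7698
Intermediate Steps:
Z(P, a) = 5*P/7564 (Z(P, a) = 5*(P/1891)/4 = 5*P/7564)
Z(600, 1790)/3419250 + 1070365/386447 = ((5/7564)*600)/3419250 + 1070365/386447 = (750/1891)*(1/3419250) + 1070365*(1/386447) = 1/8621069 + 1070365/386447 = 9227690906632/3331586251843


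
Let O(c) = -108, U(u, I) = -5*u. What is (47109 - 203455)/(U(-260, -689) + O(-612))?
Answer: -78173/596 ≈ -131.16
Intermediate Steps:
(47109 - 203455)/(U(-260, -689) + O(-612)) = (47109 - 203455)/(-5*(-260) - 108) = -156346/(1300 - 108) = -156346/1192 = -156346*1/1192 = -78173/596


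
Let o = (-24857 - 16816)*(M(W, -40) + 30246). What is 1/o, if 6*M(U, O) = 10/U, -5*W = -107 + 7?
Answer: -4/5041780123 ≈ -7.9337e-10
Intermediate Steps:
W = 20 (W = -(-107 + 7)/5 = -⅕*(-100) = 20)
M(U, O) = 5/(3*U) (M(U, O) = (10/U)/6 = 5/(3*U))
o = -5041780123/4 (o = (-24857 - 16816)*((5/3)/20 + 30246) = -41673*((5/3)*(1/20) + 30246) = -41673*(1/12 + 30246) = -41673*362953/12 = -5041780123/4 ≈ -1.2604e+9)
1/o = 1/(-5041780123/4) = -4/5041780123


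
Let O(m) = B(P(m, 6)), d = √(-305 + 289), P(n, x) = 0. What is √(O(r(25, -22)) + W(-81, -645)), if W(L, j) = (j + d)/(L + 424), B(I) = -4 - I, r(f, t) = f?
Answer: √(-14119 + 28*I)/49 ≈ 0.0024045 + 2.425*I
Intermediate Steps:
d = 4*I (d = √(-16) = 4*I ≈ 4.0*I)
W(L, j) = (j + 4*I)/(424 + L) (W(L, j) = (j + 4*I)/(L + 424) = (j + 4*I)/(424 + L))
O(m) = -4 (O(m) = -4 - 1*0 = -4 + 0 = -4)
√(O(r(25, -22)) + W(-81, -645)) = √(-4 + (-645 + 4*I)/(424 - 81)) = √(-4 + (-645 + 4*I)/343) = √(-4 + (-645/343 + 4*I/343)) = √(-2017/343 + 4*I/343)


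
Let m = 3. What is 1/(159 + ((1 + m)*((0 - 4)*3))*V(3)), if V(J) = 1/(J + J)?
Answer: 1/151 ≈ 0.0066225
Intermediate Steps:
V(J) = 1/(2*J)
1/(159 + ((1 + m)*((0 - 4)*3))*V(3)) = 1/(159 + ((1 + 3)*((0 - 4)*3))*((1/2)/3)) = 1/(159 + (4*(-4*3))*((1/2)*(1/3))) = 1/(159 + (4*(-12))*(1/6)) = 1/(159 - 48*1/6) = 1/(159 - 8) = 1/151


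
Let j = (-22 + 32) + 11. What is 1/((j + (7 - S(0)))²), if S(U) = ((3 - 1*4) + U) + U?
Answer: 1/841 ≈ 0.0011891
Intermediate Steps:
S(U) = -1 + 2*U (S(U) = ((3 - 4) + U) + U = (-1 + U) + U = -1 + 2*U)
j = 21 (j = 10 + 11 = 21)
1/((j + (7 - S(0)))²) = 1/((21 + (7 - (-1 + 2*0)))²) = 1/((21 + (7 - (-1 + 0)))²) = 1/((21 + (7 - 1*(-1)))²) = 1/((21 + (7 + 1))²) = 1/((21 + 8)²) = 1/(29²) = 1/841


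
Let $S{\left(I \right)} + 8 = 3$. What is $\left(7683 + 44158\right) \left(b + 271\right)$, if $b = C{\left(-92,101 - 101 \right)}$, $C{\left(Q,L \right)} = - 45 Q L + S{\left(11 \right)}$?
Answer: $13789706$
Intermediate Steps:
$S{\left(I \right)} = -5$ ($S{\left(I \right)} = -8 + 3 = -5$)
$C{\left(Q,L \right)} = -5 - 45 L Q$ ($C{\left(Q,L \right)} = - 45 Q L - 5 = - 45 L Q - 5 = -5 - 45 L Q$)
$b = -5$ ($b = -5 - 45 \left(101 - 101\right) \left(-92\right) = -5 - 0 \left(-92\right) = -5 + 0 = -5$)
$\left(7683 + 44158\right) \left(b + 271\right) = \left(7683 + 44158\right) \left(-5 + 271\right) = 51841 \cdot 266 = 13789706$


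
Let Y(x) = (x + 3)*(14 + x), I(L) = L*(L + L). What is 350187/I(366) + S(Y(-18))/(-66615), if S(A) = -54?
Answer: 2593574917/1982995320 ≈ 1.3079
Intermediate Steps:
I(L) = 2*L² (I(L) = L*(2*L) = 2*L²)
Y(x) = (3 + x)*(14 + x)
350187/I(366) + S(Y(-18))/(-66615) = 350187/((2*366²)) - 54/(-66615) = 350187/((2*133956)) - 54*(-1/66615) = 350187/267912 + 18/22205 = 350187*(1/267912) + 18/22205 = 116729/89304 + 18/22205 = 2593574917/1982995320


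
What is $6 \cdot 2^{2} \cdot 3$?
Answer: $72$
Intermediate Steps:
$6 \cdot 2^{2} \cdot 3 = 6 \cdot 4 \cdot 3 = 24 \cdot 3 = 72$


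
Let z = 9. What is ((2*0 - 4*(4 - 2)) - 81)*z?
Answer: -801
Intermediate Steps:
((2*0 - 4*(4 - 2)) - 81)*z = ((2*0 - 4*(4 - 2)) - 81)*9 = ((0 - 4*2) - 81)*9 = ((0 - 8) - 81)*9 = (-8 - 81)*9 = -89*9 = -801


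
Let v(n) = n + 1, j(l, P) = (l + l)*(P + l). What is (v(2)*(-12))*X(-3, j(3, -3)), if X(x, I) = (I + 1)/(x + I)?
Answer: 12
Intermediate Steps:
j(l, P) = 2*l*(P + l) (j(l, P) = (2*l)*(P + l) = 2*l*(P + l))
v(n) = 1 + n
X(x, I) = (1 + I)/(I + x)
(v(2)*(-12))*X(-3, j(3, -3)) = ((1 + 2)*(-12))*((1 + 2*3*(-3 + 3))/(2*3*(-3 + 3) - 3)) = (3*(-12))*((1 + 2*3*0)/(2*3*0 - 3)) = -36*(1 + 0)/(0 - 3) = -36/(-3) = -(-12) = -36*(-1/3) = 12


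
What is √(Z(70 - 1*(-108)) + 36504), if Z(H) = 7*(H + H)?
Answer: 2*√9749 ≈ 197.47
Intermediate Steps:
Z(H) = 14*H (Z(H) = 7*(2*H) = 14*H)
√(Z(70 - 1*(-108)) + 36504) = √(14*(70 - 1*(-108)) + 36504) = √(14*(70 + 108) + 36504) = √(14*178 + 36504) = √(2492 + 36504) = √38996 = 2*√9749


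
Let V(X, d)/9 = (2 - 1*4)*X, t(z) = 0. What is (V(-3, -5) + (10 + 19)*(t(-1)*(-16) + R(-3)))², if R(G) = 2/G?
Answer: 10816/9 ≈ 1201.8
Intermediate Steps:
V(X, d) = -18*X (V(X, d) = 9*((2 - 1*4)*X) = 9*((2 - 4)*X) = 9*(-2*X) = -18*X)
(V(-3, -5) + (10 + 19)*(t(-1)*(-16) + R(-3)))² = (-18*(-3) + (10 + 19)*(0*(-16) + 2/(-3)))² = (54 + 29*(0 + 2*(-⅓)))² = (54 + 29*(0 - ⅔))² = (54 + 29*(-⅔))² = (54 - 58/3)² = (104/3)² = 10816/9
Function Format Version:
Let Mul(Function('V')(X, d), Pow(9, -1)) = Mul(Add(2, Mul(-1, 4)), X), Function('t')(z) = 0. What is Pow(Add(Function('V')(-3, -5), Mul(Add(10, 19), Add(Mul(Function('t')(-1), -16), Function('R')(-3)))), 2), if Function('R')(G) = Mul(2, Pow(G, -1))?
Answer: Rational(10816, 9) ≈ 1201.8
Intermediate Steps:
Function('V')(X, d) = Mul(-18, X) (Function('V')(X, d) = Mul(9, Mul(Add(2, Mul(-1, 4)), X)) = Mul(9, Mul(Add(2, -4), X)) = Mul(9, Mul(-2, X)) = Mul(-18, X))
Pow(Add(Function('V')(-3, -5), Mul(Add(10, 19), Add(Mul(Function('t')(-1), -16), Function('R')(-3)))), 2) = Pow(Add(Mul(-18, -3), Mul(Add(10, 19), Add(Mul(0, -16), Mul(2, Pow(-3, -1))))), 2) = Pow(Add(54, Mul(29, Add(0, Mul(2, Rational(-1, 3))))), 2) = Pow(Add(54, Mul(29, Add(0, Rational(-2, 3)))), 2) = Pow(Add(54, Mul(29, Rational(-2, 3))), 2) = Pow(Add(54, Rational(-58, 3)), 2) = Pow(Rational(104, 3), 2) = Rational(10816, 9)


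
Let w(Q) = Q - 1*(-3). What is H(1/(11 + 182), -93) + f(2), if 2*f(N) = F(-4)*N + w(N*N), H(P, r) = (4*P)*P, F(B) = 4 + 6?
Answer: 1005731/74498 ≈ 13.500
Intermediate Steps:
F(B) = 10
w(Q) = 3 + Q (w(Q) = Q + 3 = 3 + Q)
H(P, r) = 4*P**2
f(N) = 3/2 + N**2/2 + 5*N (f(N) = (10*N + (3 + N*N))/2 = (10*N + (3 + N**2))/2 = (3 + N**2 + 10*N)/2 = 3/2 + N**2/2 + 5*N)
H(1/(11 + 182), -93) + f(2) = 4*(1/(11 + 182))**2 + (3/2 + (1/2)*2**2 + 5*2) = 4*(1/193)**2 + (3/2 + (1/2)*4 + 10) = 4*(1/193)**2 + (3/2 + 2 + 10) = 4*(1/37249) + 27/2 = 4/37249 + 27/2 = 1005731/74498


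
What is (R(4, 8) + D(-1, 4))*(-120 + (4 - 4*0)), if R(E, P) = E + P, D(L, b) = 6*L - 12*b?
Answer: 4872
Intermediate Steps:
D(L, b) = -12*b + 6*L
(R(4, 8) + D(-1, 4))*(-120 + (4 - 4*0)) = ((4 + 8) + (-12*4 + 6*(-1)))*(-120 + (4 - 4*0)) = (12 + (-48 - 6))*(-120 + (4 + 0)) = (12 - 54)*(-120 + 4) = -42*(-116) = 4872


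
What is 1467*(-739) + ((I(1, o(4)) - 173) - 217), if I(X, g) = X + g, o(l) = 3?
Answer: -1084499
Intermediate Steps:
1467*(-739) + ((I(1, o(4)) - 173) - 217) = 1467*(-739) + (((1 + 3) - 173) - 217) = -1084113 + ((4 - 173) - 217) = -1084113 + (-169 - 217) = -1084113 - 386 = -1084499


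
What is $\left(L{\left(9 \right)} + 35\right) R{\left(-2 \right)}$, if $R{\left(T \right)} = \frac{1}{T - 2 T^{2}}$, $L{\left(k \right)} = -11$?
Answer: $- \frac{12}{5} \approx -2.4$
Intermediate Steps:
$\left(L{\left(9 \right)} + 35\right) R{\left(-2 \right)} = \left(-11 + 35\right) \left(- \frac{1}{\left(-2\right) \left(-1 + 2 \left(-2\right)\right)}\right) = 24 \left(\left(-1\right) \left(- \frac{1}{2}\right) \frac{1}{-1 - 4}\right) = 24 \left(\left(-1\right) \left(- \frac{1}{2}\right) \frac{1}{-5}\right) = 24 \left(\left(-1\right) \left(- \frac{1}{2}\right) \left(- \frac{1}{5}\right)\right) = 24 \left(- \frac{1}{10}\right) = - \frac{12}{5}$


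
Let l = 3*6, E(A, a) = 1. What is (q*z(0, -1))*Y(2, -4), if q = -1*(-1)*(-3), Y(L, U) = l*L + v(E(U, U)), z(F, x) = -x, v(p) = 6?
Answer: -126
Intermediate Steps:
l = 18
Y(L, U) = 6 + 18*L (Y(L, U) = 18*L + 6 = 6 + 18*L)
q = -3 (q = 1*(-3) = -3)
(q*z(0, -1))*Y(2, -4) = (-(-3)*(-1))*(6 + 18*2) = (-3*1)*(6 + 36) = -3*42 = -126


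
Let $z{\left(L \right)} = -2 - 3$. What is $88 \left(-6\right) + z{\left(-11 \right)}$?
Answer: $-533$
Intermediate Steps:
$z{\left(L \right)} = -5$
$88 \left(-6\right) + z{\left(-11 \right)} = 88 \left(-6\right) - 5 = -528 - 5 = -533$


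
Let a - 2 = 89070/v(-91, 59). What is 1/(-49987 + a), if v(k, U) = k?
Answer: -91/4637705 ≈ -1.9622e-5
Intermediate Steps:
a = -88888/91 (a = 2 + 89070/(-91) = 2 + 89070*(-1/91) = 2 - 89070/91 = -88888/91 ≈ -976.79)
1/(-49987 + a) = 1/(-49987 - 88888/91) = 1/(-4637705/91) = -91/4637705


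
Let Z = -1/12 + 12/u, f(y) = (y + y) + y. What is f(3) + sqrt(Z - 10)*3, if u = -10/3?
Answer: 9 + I*sqrt(12315)/10 ≈ 9.0 + 11.097*I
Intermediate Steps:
f(y) = 3*y (f(y) = 2*y + y = 3*y)
u = -10/3 (u = -10*1/3 = -10/3 ≈ -3.3333)
Z = -221/60 (Z = -1/12 + 12/(-10/3) = -1*1/12 + 12*(-3/10) = -1/12 - 18/5 = -221/60 ≈ -3.6833)
f(3) + sqrt(Z - 10)*3 = 3*3 + sqrt(-221/60 - 10)*3 = 9 + sqrt(-821/60)*3 = 9 + (I*sqrt(12315)/30)*3 = 9 + I*sqrt(12315)/10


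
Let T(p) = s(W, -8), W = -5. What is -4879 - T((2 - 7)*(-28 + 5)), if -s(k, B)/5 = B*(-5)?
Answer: -4679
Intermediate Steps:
s(k, B) = 25*B (s(k, B) = -5*B*(-5) = -(-25)*B = 25*B)
T(p) = -200 (T(p) = 25*(-8) = -200)
-4879 - T((2 - 7)*(-28 + 5)) = -4879 - 1*(-200) = -4879 + 200 = -4679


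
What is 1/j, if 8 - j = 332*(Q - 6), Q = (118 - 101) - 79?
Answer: 1/22584 ≈ 4.4279e-5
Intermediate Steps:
Q = -62 (Q = 17 - 79 = -62)
j = 22584 (j = 8 - 332*(-62 - 6) = 8 - 332*(-68) = 8 - 1*(-22576) = 8 + 22576 = 22584)
1/j = 1/22584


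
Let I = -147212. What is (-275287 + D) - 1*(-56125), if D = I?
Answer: -366374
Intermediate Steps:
D = -147212
(-275287 + D) - 1*(-56125) = (-275287 - 147212) - 1*(-56125) = -422499 + 56125 = -366374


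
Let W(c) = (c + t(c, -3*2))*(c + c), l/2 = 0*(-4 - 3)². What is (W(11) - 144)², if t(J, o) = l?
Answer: 9604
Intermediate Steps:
l = 0 (l = 2*(0*(-4 - 3)²) = 2*(0*(-7)²) = 2*(0*49) = 2*0 = 0)
t(J, o) = 0
W(c) = 2*c² (W(c) = (c + 0)*(c + c) = c*(2*c) = 2*c²)
(W(11) - 144)² = (2*11² - 144)² = (2*121 - 144)² = (242 - 144)² = 98² = 9604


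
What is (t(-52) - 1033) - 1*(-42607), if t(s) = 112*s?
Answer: 35750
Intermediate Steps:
(t(-52) - 1033) - 1*(-42607) = (112*(-52) - 1033) - 1*(-42607) = (-5824 - 1033) + 42607 = -6857 + 42607 = 35750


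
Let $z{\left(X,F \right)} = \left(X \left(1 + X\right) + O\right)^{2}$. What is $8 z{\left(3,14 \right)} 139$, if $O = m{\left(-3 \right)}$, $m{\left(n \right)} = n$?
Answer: $90072$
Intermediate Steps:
$O = -3$
$z{\left(X,F \right)} = \left(-3 + X \left(1 + X\right)\right)^{2}$ ($z{\left(X,F \right)} = \left(X \left(1 + X\right) - 3\right)^{2} = \left(-3 + X \left(1 + X\right)\right)^{2}$)
$8 z{\left(3,14 \right)} 139 = 8 \left(-3 + 3 + 3^{2}\right)^{2} \cdot 139 = 8 \left(-3 + 3 + 9\right)^{2} \cdot 139 = 8 \cdot 9^{2} \cdot 139 = 8 \cdot 81 \cdot 139 = 648 \cdot 139 = 90072$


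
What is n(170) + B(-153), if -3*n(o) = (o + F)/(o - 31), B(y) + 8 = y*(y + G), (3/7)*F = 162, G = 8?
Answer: 9247261/417 ≈ 22176.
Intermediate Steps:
F = 378 (F = (7/3)*162 = 378)
B(y) = -8 + y*(8 + y) (B(y) = -8 + y*(y + 8) = -8 + y*(8 + y))
n(o) = -(378 + o)/(3*(-31 + o)) (n(o) = -(o + 378)/(3*(o - 31)) = -(378 + o)/(3*(-31 + o)))
n(170) + B(-153) = (-378 - 1*170)/(3*(-31 + 170)) + (-8 + (-153)² + 8*(-153)) = (⅓)*(-378 - 170)/139 + (-8 + 23409 - 1224) = (⅓)*(1/139)*(-548) + 22177 = -548/417 + 22177 = 9247261/417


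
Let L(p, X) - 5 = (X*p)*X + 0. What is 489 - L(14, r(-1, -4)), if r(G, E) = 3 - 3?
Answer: 484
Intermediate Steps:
r(G, E) = 0
L(p, X) = 5 + p*X**2 (L(p, X) = 5 + ((X*p)*X + 0) = 5 + (p*X**2 + 0) = 5 + p*X**2)
489 - L(14, r(-1, -4)) = 489 - (5 + 14*0**2) = 489 - (5 + 14*0) = 489 - (5 + 0) = 489 - 1*5 = 489 - 5 = 484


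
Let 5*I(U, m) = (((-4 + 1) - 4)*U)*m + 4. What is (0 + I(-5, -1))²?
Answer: 961/25 ≈ 38.440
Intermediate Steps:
I(U, m) = ⅘ - 7*U*m/5 (I(U, m) = ((((-4 + 1) - 4)*U)*m + 4)/5 = (((-3 - 4)*U)*m + 4)/5 = ((-7*U)*m + 4)/5 = (-7*U*m + 4)/5 = (4 - 7*U*m)/5 = ⅘ - 7*U*m/5)
(0 + I(-5, -1))² = (0 + (⅘ - 7/5*(-5)*(-1)))² = (0 + (⅘ - 7))² = (0 - 31/5)² = (-31/5)² = 961/25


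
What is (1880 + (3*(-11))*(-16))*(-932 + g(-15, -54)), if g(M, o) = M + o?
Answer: -2410408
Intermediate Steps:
(1880 + (3*(-11))*(-16))*(-932 + g(-15, -54)) = (1880 + (3*(-11))*(-16))*(-932 + (-15 - 54)) = (1880 - 33*(-16))*(-932 - 69) = (1880 + 528)*(-1001) = 2408*(-1001) = -2410408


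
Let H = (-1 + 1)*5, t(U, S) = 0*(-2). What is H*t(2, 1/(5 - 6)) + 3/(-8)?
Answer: -3/8 ≈ -0.37500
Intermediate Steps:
t(U, S) = 0
H = 0 (H = 0*5 = 0)
H*t(2, 1/(5 - 6)) + 3/(-8) = 0*0 + 3/(-8) = 0 + 3*(-⅛) = 0 - 3/8 = -3/8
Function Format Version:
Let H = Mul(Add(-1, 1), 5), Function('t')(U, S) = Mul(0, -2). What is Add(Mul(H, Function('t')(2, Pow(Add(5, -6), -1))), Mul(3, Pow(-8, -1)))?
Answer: Rational(-3, 8) ≈ -0.37500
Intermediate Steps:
Function('t')(U, S) = 0
H = 0 (H = Mul(0, 5) = 0)
Add(Mul(H, Function('t')(2, Pow(Add(5, -6), -1))), Mul(3, Pow(-8, -1))) = Add(Mul(0, 0), Mul(3, Pow(-8, -1))) = Add(0, Mul(3, Rational(-1, 8))) = Add(0, Rational(-3, 8)) = Rational(-3, 8)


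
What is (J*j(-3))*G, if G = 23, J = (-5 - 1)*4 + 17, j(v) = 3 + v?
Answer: 0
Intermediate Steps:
J = -7 (J = -6*4 + 17 = -24 + 17 = -7)
(J*j(-3))*G = -7*(3 - 3)*23 = -7*0*23 = 0*23 = 0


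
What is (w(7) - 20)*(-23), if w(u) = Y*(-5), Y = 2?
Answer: 690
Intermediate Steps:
w(u) = -10 (w(u) = 2*(-5) = -10)
(w(7) - 20)*(-23) = (-10 - 20)*(-23) = -30*(-23) = 690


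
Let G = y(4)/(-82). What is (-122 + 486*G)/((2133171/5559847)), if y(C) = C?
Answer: -33214525978/87460011 ≈ -379.77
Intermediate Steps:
G = -2/41 (G = 4/(-82) = 4*(-1/82) = -2/41 ≈ -0.048781)
(-122 + 486*G)/((2133171/5559847)) = (-122 + 486*(-2/41))/((2133171/5559847)) = (-122 - 972/41)/((2133171*(1/5559847))) = -5974/(41*2133171/5559847) = -5974/41*5559847/2133171 = -33214525978/87460011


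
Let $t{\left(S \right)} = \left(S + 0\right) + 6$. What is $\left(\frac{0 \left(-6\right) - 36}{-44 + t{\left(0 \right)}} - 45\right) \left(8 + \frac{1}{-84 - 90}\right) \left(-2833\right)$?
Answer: $\frac{1099456137}{1102} \approx 9.9769 \cdot 10^{5}$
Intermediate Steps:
$t{\left(S \right)} = 6 + S$ ($t{\left(S \right)} = S + 6 = 6 + S$)
$\left(\frac{0 \left(-6\right) - 36}{-44 + t{\left(0 \right)}} - 45\right) \left(8 + \frac{1}{-84 - 90}\right) \left(-2833\right) = \left(\frac{0 \left(-6\right) - 36}{-44 + \left(6 + 0\right)} - 45\right) \left(8 + \frac{1}{-84 - 90}\right) \left(-2833\right) = \left(\frac{0 - 36}{-44 + 6} - 45\right) \left(8 + \frac{1}{-174}\right) \left(-2833\right) = \left(- \frac{36}{-38} - 45\right) \left(8 - \frac{1}{174}\right) \left(-2833\right) = \left(\left(-36\right) \left(- \frac{1}{38}\right) - 45\right) \frac{1391}{174} \left(-2833\right) = \left(\frac{18}{19} - 45\right) \frac{1391}{174} \left(-2833\right) = \left(- \frac{837}{19}\right) \frac{1391}{174} \left(-2833\right) = \left(- \frac{388089}{1102}\right) \left(-2833\right) = \frac{1099456137}{1102}$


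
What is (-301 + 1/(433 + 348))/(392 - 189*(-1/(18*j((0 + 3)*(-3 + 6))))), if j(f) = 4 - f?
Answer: -2350800/3045119 ≈ -0.77199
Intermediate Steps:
(-301 + 1/(433 + 348))/(392 - 189*(-1/(18*j((0 + 3)*(-3 + 6))))) = (-301 + 1/(433 + 348))/(392 - 189*(-1/(18*(4 - (0 + 3)*(-3 + 6))))) = (-301 + 1/781)/(392 - 189*(-1/(18*(4 - 3*3)))) = (-301 + 1/781)/(392 - 189*(-1/(18*(4 - 1*9)))) = -235080/(781*(392 - 189*(-1/(18*(4 - 9))))) = -235080/(781*(392 - 189/((-18*(-5))))) = -235080/(781*(392 - 189/90)) = -235080/(781*(392 - 189*1/90)) = -235080/(781*(392 - 21/10)) = -235080/(781*3899/10) = -235080/781*10/3899 = -2350800/3045119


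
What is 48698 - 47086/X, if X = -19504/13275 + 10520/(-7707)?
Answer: 3156393950749/48328388 ≈ 65311.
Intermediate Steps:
X = -96656776/34103475 (X = -19504*1/13275 + 10520*(-1/7707) = -19504/13275 - 10520/7707 = -96656776/34103475 ≈ -2.8342)
48698 - 47086/X = 48698 - 47086/(-96656776/34103475) = 48698 - 47086*(-34103475/96656776) = 48698 + 802898111925/48328388 = 3156393950749/48328388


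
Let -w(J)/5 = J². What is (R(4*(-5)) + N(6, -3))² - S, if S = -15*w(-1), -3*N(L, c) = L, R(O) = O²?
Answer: 158329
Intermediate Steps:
N(L, c) = -L/3
w(J) = -5*J²
S = 75 (S = -(-75)*(-1)² = -(-75) = -15*(-5) = 75)
(R(4*(-5)) + N(6, -3))² - S = ((4*(-5))² - ⅓*6)² - 1*75 = ((-20)² - 2)² - 75 = (400 - 2)² - 75 = 398² - 75 = 158404 - 75 = 158329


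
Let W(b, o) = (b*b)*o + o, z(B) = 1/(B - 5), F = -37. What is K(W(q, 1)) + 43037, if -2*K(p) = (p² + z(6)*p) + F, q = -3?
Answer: 86001/2 ≈ 43001.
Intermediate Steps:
z(B) = 1/(-5 + B)
W(b, o) = o + o*b² (W(b, o) = b²*o + o = o*b² + o = o + o*b²)
K(p) = 37/2 - p/2 - p²/2 (K(p) = -((p² + p/(-5 + 6)) - 37)/2 = -((p² + p/1) - 37)/2 = -((p² + 1*p) - 37)/2 = -((p² + p) - 37)/2 = -((p + p²) - 37)/2 = -(-37 + p + p²)/2 = 37/2 - p/2 - p²/2)
K(W(q, 1)) + 43037 = (37/2 - (1 + (-3)²)/2 - (1 + (-3)²)²/2) + 43037 = (37/2 - (1 + 9)/2 - (1 + 9)²/2) + 43037 = (37/2 - 10/2 - (1*10)²/2) + 43037 = (37/2 - ½*10 - ½*10²) + 43037 = (37/2 - 5 - ½*100) + 43037 = (37/2 - 5 - 50) + 43037 = -73/2 + 43037 = 86001/2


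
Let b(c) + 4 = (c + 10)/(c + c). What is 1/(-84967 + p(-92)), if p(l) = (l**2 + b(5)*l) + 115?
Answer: -1/76158 ≈ -1.3131e-5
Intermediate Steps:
b(c) = -4 + (10 + c)/(2*c) (b(c) = -4 + (c + 10)/(c + c) = -4 + (10 + c)/((2*c)) = -4 + (10 + c)*(1/(2*c)) = -4 + (10 + c)/(2*c))
p(l) = 115 + l**2 - 5*l/2 (p(l) = (l**2 + (-7/2 + 5/5)*l) + 115 = (l**2 + (-7/2 + 5*(1/5))*l) + 115 = (l**2 + (-7/2 + 1)*l) + 115 = (l**2 - 5*l/2) + 115 = 115 + l**2 - 5*l/2)
1/(-84967 + p(-92)) = 1/(-84967 + (115 + (-92)**2 - 5/2*(-92))) = 1/(-84967 + (115 + 8464 + 230)) = 1/(-84967 + 8809) = 1/(-76158) = -1/76158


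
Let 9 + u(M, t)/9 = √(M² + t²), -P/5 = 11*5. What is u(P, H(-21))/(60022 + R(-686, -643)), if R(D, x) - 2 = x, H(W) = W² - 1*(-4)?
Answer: -81/59381 + 45*√10946/59381 ≈ 0.077921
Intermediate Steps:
H(W) = 4 + W² (H(W) = W² + 4 = 4 + W²)
R(D, x) = 2 + x
P = -275 (P = -55*5 = -5*55 = -275)
u(M, t) = -81 + 9*√(M² + t²)
u(P, H(-21))/(60022 + R(-686, -643)) = (-81 + 9*√((-275)² + (4 + (-21)²)²))/(60022 + (2 - 643)) = (-81 + 9*√(75625 + (4 + 441)²))/(60022 - 641) = (-81 + 9*√(75625 + 445²))/59381 = (-81 + 9*√(75625 + 198025))*(1/59381) = (-81 + 9*√273650)*(1/59381) = (-81 + 9*(5*√10946))*(1/59381) = (-81 + 45*√10946)*(1/59381) = -81/59381 + 45*√10946/59381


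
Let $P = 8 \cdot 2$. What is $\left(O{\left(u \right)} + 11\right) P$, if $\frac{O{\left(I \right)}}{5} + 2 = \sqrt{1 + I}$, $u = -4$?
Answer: $16 + 80 i \sqrt{3} \approx 16.0 + 138.56 i$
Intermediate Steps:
$P = 16$
$O{\left(I \right)} = -10 + 5 \sqrt{1 + I}$
$\left(O{\left(u \right)} + 11\right) P = \left(\left(-10 + 5 \sqrt{1 - 4}\right) + 11\right) 16 = \left(\left(-10 + 5 \sqrt{-3}\right) + 11\right) 16 = \left(\left(-10 + 5 i \sqrt{3}\right) + 11\right) 16 = \left(1 + 5 i \sqrt{3}\right) 16 = 16 + 80 i \sqrt{3}$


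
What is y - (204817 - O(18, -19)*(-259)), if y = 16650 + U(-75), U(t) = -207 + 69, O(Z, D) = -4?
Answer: -187269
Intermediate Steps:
U(t) = -138
y = 16512 (y = 16650 - 138 = 16512)
y - (204817 - O(18, -19)*(-259)) = 16512 - (204817 - (-4)*(-259)) = 16512 - (204817 - 1*1036) = 16512 - (204817 - 1036) = 16512 - 1*203781 = 16512 - 203781 = -187269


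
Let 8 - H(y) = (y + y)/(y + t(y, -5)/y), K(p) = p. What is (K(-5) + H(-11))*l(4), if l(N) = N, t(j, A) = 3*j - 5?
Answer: 28/83 ≈ 0.33735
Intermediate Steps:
t(j, A) = -5 + 3*j
H(y) = 8 - 2*y/(y + (-5 + 3*y)/y) (H(y) = 8 - (y + y)/(y + (-5 + 3*y)/y) = 8 - 2*y/(y + (-5 + 3*y)/y))
(K(-5) + H(-11))*l(4) = (-5 + 2*(-20 + 3*(-11)**2 + 12*(-11))/(-5 + (-11)**2 + 3*(-11)))*4 = (-5 + 2*(-20 + 3*121 - 132)/(-5 + 121 - 33))*4 = (-5 + 2*(-20 + 363 - 132)/83)*4 = (-5 + 2*(1/83)*211)*4 = (-5 + 422/83)*4 = (7/83)*4 = 28/83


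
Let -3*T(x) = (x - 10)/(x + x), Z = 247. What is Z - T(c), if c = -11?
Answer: 5441/22 ≈ 247.32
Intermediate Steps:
T(x) = -(-10 + x)/(6*x) (T(x) = -(x - 10)/(3*(x + x)) = -(-10 + x)/(3*(2*x)) = -(-10 + x)*1/(2*x)/3 = -(-10 + x)/(6*x))
Z - T(c) = 247 - (10 - 1*(-11))/(6*(-11)) = 247 - (-1)*(10 + 11)/(6*11) = 247 - (-1)*21/(6*11) = 247 - 1*(-7/22) = 247 + 7/22 = 5441/22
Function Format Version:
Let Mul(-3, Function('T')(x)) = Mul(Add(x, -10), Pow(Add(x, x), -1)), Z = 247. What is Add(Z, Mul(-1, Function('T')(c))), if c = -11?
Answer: Rational(5441, 22) ≈ 247.32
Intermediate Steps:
Function('T')(x) = Mul(Rational(-1, 6), Pow(x, -1), Add(-10, x)) (Function('T')(x) = Mul(Rational(-1, 3), Mul(Add(x, -10), Pow(Add(x, x), -1))) = Mul(Rational(-1, 3), Mul(Add(-10, x), Pow(Mul(2, x), -1))) = Mul(Rational(-1, 3), Mul(Add(-10, x), Mul(Rational(1, 2), Pow(x, -1)))) = Mul(Rational(-1, 3), Mul(Rational(1, 2), Pow(x, -1), Add(-10, x))) = Mul(Rational(-1, 6), Pow(x, -1), Add(-10, x)))
Add(Z, Mul(-1, Function('T')(c))) = Add(247, Mul(-1, Mul(Rational(1, 6), Pow(-11, -1), Add(10, Mul(-1, -11))))) = Add(247, Mul(-1, Mul(Rational(1, 6), Rational(-1, 11), Add(10, 11)))) = Add(247, Mul(-1, Mul(Rational(1, 6), Rational(-1, 11), 21))) = Add(247, Mul(-1, Rational(-7, 22))) = Add(247, Rational(7, 22)) = Rational(5441, 22)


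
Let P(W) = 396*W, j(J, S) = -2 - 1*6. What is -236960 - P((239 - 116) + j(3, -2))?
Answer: -282500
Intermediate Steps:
j(J, S) = -8 (j(J, S) = -2 - 6 = -8)
-236960 - P((239 - 116) + j(3, -2)) = -236960 - 396*((239 - 116) - 8) = -236960 - 396*(123 - 8) = -236960 - 396*115 = -236960 - 1*45540 = -236960 - 45540 = -282500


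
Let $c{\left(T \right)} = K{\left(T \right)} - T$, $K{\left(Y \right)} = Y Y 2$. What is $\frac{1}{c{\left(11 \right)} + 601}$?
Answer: $\frac{1}{832} \approx 0.0012019$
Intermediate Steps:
$K{\left(Y \right)} = 2 Y^{2}$ ($K{\left(Y \right)} = Y^{2} \cdot 2 = 2 Y^{2}$)
$c{\left(T \right)} = - T + 2 T^{2}$ ($c{\left(T \right)} = 2 T^{2} - T = - T + 2 T^{2}$)
$\frac{1}{c{\left(11 \right)} + 601} = \frac{1}{11 \left(-1 + 2 \cdot 11\right) + 601} = \frac{1}{11 \left(-1 + 22\right) + 601} = \frac{1}{11 \cdot 21 + 601} = \frac{1}{231 + 601} = \frac{1}{832}$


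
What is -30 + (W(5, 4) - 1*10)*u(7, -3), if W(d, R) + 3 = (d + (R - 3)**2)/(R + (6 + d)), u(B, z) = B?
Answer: -591/5 ≈ -118.20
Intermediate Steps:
W(d, R) = -3 + (d + (-3 + R)**2)/(6 + R + d) (W(d, R) = -3 + (d + (R - 3)**2)/(R + (6 + d)) = -3 + (d + (-3 + R)**2)/(6 + R + d))
-30 + (W(5, 4) - 1*10)*u(7, -3) = -30 + ((-9 + 4**2 - 9*4 - 2*5)/(6 + 4 + 5) - 1*10)*7 = -30 + ((-9 + 16 - 36 - 10)/15 - 10)*7 = -30 + ((1/15)*(-39) - 10)*7 = -30 + (-13/5 - 10)*7 = -30 - 63/5*7 = -30 - 441/5 = -591/5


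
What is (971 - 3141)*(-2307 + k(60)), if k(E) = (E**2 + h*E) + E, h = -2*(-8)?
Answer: -5019210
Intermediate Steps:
h = 16
k(E) = E**2 + 17*E (k(E) = (E**2 + 16*E) + E = E**2 + 17*E)
(971 - 3141)*(-2307 + k(60)) = (971 - 3141)*(-2307 + 60*(17 + 60)) = -2170*(-2307 + 60*77) = -2170*(-2307 + 4620) = -2170*2313 = -5019210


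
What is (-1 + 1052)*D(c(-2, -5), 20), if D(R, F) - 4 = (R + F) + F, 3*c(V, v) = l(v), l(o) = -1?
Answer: 137681/3 ≈ 45894.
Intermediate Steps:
c(V, v) = -⅓ (c(V, v) = (⅓)*(-1) = -⅓)
D(R, F) = 4 + R + 2*F (D(R, F) = 4 + ((R + F) + F) = 4 + ((F + R) + F) = 4 + (R + 2*F) = 4 + R + 2*F)
(-1 + 1052)*D(c(-2, -5), 20) = (-1 + 1052)*(4 - ⅓ + 2*20) = 1051*(4 - ⅓ + 40) = 1051*(131/3) = 137681/3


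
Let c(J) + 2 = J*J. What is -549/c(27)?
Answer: -549/727 ≈ -0.75516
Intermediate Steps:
c(J) = -2 + J**2 (c(J) = -2 + J*J = -2 + J**2)
-549/c(27) = -549/(-2 + 27**2) = -549/(-2 + 729) = -549/727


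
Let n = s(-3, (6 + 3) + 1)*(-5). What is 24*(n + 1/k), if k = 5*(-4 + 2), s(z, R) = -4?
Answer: 2388/5 ≈ 477.60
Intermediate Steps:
k = -10 (k = 5*(-2) = -10)
n = 20 (n = -4*(-5) = 20)
24*(n + 1/k) = 24*(20 + 1/(-10)) = 24*(20 - 1/10) = 24*(199/10) = 2388/5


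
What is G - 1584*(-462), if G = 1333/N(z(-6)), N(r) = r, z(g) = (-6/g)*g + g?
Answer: 8780363/12 ≈ 7.3170e+5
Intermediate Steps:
z(g) = -6 + g
G = -1333/12 (G = 1333/(-6 - 6) = 1333/(-12) = 1333*(-1/12) = -1333/12 ≈ -111.08)
G - 1584*(-462) = -1333/12 - 1584*(-462) = -1333/12 + 731808 = 8780363/12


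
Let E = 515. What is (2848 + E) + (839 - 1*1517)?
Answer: 2685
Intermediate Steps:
(2848 + E) + (839 - 1*1517) = (2848 + 515) + (839 - 1*1517) = 3363 + (839 - 1517) = 3363 - 678 = 2685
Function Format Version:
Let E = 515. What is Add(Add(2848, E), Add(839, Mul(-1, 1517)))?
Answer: 2685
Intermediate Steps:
Add(Add(2848, E), Add(839, Mul(-1, 1517))) = Add(Add(2848, 515), Add(839, Mul(-1, 1517))) = Add(3363, Add(839, -1517)) = Add(3363, -678) = 2685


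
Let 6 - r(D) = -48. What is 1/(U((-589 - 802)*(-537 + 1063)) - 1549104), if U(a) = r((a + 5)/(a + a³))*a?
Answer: -1/41059068 ≈ -2.4355e-8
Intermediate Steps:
r(D) = 54 (r(D) = 6 - 1*(-48) = 6 + 48 = 54)
U(a) = 54*a
1/(U((-589 - 802)*(-537 + 1063)) - 1549104) = 1/(54*((-589 - 802)*(-537 + 1063)) - 1549104) = 1/(54*(-1391*526) - 1549104) = 1/(54*(-731666) - 1549104) = 1/(-39509964 - 1549104) = 1/(-41059068) = -1/41059068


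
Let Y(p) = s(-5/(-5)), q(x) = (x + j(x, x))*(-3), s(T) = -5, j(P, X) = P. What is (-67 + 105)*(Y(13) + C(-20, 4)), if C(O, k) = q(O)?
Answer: 4370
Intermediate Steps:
q(x) = -6*x (q(x) = (x + x)*(-3) = (2*x)*(-3) = -6*x)
Y(p) = -5
C(O, k) = -6*O
(-67 + 105)*(Y(13) + C(-20, 4)) = (-67 + 105)*(-5 - 6*(-20)) = 38*(-5 + 120) = 38*115 = 4370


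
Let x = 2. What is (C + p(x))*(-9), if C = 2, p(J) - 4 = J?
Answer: -72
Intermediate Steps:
p(J) = 4 + J
(C + p(x))*(-9) = (2 + (4 + 2))*(-9) = (2 + 6)*(-9) = 8*(-9) = -72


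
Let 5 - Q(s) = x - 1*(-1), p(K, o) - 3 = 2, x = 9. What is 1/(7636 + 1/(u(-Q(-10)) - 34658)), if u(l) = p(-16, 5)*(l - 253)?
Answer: 35898/274117127 ≈ 0.00013096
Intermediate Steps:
p(K, o) = 5 (p(K, o) = 3 + 2 = 5)
Q(s) = -5 (Q(s) = 5 - (9 - 1*(-1)) = 5 - (9 + 1) = 5 - 1*10 = 5 - 10 = -5)
u(l) = -1265 + 5*l (u(l) = 5*(l - 253) = 5*(-253 + l) = -1265 + 5*l)
1/(7636 + 1/(u(-Q(-10)) - 34658)) = 1/(7636 + 1/((-1265 + 5*(-1*(-5))) - 34658)) = 1/(7636 + 1/((-1265 + 5*5) - 34658)) = 1/(7636 + 1/((-1265 + 25) - 34658)) = 1/(7636 + 1/(-1240 - 34658)) = 1/(7636 + 1/(-35898)) = 1/(7636 - 1/35898) = 1/(274117127/35898) = 35898/274117127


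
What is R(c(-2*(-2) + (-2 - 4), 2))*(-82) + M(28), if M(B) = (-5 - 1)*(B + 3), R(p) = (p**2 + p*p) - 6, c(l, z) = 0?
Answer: 306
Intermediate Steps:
R(p) = -6 + 2*p**2 (R(p) = (p**2 + p**2) - 6 = 2*p**2 - 6 = -6 + 2*p**2)
M(B) = -18 - 6*B (M(B) = -6*(3 + B) = -18 - 6*B)
R(c(-2*(-2) + (-2 - 4), 2))*(-82) + M(28) = (-6 + 2*0**2)*(-82) + (-18 - 6*28) = (-6 + 2*0)*(-82) + (-18 - 168) = (-6 + 0)*(-82) - 186 = -6*(-82) - 186 = 492 - 186 = 306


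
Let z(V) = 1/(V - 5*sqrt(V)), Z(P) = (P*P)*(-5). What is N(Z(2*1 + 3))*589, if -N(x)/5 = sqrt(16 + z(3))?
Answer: -2945*sqrt(-49 + 80*sqrt(3))/sqrt(-3 + 5*sqrt(3)) ≈ -11715.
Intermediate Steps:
Z(P) = -5*P**2 (Z(P) = P**2*(-5) = -5*P**2)
N(x) = -5*sqrt(16 + 1/(3 - 5*sqrt(3)))
N(Z(2*1 + 3))*589 = -5*sqrt(-49 + 80*sqrt(3))/sqrt(-3 + 5*sqrt(3))*589 = -2945*sqrt(-49 + 80*sqrt(3))/sqrt(-3 + 5*sqrt(3))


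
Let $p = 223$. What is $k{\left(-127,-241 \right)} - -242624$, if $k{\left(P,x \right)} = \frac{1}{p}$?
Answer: $\frac{54105153}{223} \approx 2.4262 \cdot 10^{5}$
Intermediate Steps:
$k{\left(P,x \right)} = \frac{1}{223}$
$k{\left(-127,-241 \right)} - -242624 = \frac{1}{223} - -242624 = \frac{1}{223} + 242624 = \frac{54105153}{223}$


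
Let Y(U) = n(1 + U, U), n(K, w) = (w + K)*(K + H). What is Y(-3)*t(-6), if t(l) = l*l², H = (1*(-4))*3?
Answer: -15120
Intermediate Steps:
H = -12 (H = -4*3 = -12)
t(l) = l³
n(K, w) = (-12 + K)*(K + w) (n(K, w) = (w + K)*(K - 12) = (K + w)*(-12 + K) = (-12 + K)*(K + w))
Y(U) = -12 + (1 + U)² - 24*U + U*(1 + U) (Y(U) = (1 + U)² - 12*(1 + U) - 12*U + (1 + U)*U = (1 + U)² + (-12 - 12*U) - 12*U + U*(1 + U) = -12 + (1 + U)² - 24*U + U*(1 + U))
Y(-3)*t(-6) = (-11 - 21*(-3) + 2*(-3)²)*(-6)³ = (-11 + 63 + 2*9)*(-216) = (-11 + 63 + 18)*(-216) = 70*(-216) = -15120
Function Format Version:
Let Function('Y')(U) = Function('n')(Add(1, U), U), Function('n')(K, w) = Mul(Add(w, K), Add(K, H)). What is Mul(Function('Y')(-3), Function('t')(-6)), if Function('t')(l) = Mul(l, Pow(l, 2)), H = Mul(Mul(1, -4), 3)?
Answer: -15120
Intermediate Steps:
H = -12 (H = Mul(-4, 3) = -12)
Function('t')(l) = Pow(l, 3)
Function('n')(K, w) = Mul(Add(-12, K), Add(K, w)) (Function('n')(K, w) = Mul(Add(w, K), Add(K, -12)) = Mul(Add(K, w), Add(-12, K)) = Mul(Add(-12, K), Add(K, w)))
Function('Y')(U) = Add(-12, Pow(Add(1, U), 2), Mul(-24, U), Mul(U, Add(1, U))) (Function('Y')(U) = Add(Pow(Add(1, U), 2), Mul(-12, Add(1, U)), Mul(-12, U), Mul(Add(1, U), U)) = Add(Pow(Add(1, U), 2), Add(-12, Mul(-12, U)), Mul(-12, U), Mul(U, Add(1, U))) = Add(-12, Pow(Add(1, U), 2), Mul(-24, U), Mul(U, Add(1, U))))
Mul(Function('Y')(-3), Function('t')(-6)) = Mul(Add(-11, Mul(-21, -3), Mul(2, Pow(-3, 2))), Pow(-6, 3)) = Mul(Add(-11, 63, Mul(2, 9)), -216) = Mul(Add(-11, 63, 18), -216) = Mul(70, -216) = -15120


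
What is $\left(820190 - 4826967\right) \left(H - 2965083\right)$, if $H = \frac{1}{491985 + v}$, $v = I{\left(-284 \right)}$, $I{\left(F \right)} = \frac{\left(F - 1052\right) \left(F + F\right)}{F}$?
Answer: $\frac{5813247067152116906}{489313} \approx 1.188 \cdot 10^{13}$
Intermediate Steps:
$I{\left(F \right)} = -2104 + 2 F$ ($I{\left(F \right)} = \frac{\left(-1052 + F\right) 2 F}{F} = \frac{2 F \left(-1052 + F\right)}{F} = -2104 + 2 F$)
$v = -2672$ ($v = -2104 + 2 \left(-284\right) = -2104 - 568 = -2672$)
$H = \frac{1}{489313}$ ($H = \frac{1}{491985 - 2672} = \frac{1}{489313} \approx 2.0437 \cdot 10^{-6}$)
$\left(820190 - 4826967\right) \left(H - 2965083\right) = \left(820190 - 4826967\right) \left(\frac{1}{489313} - 2965083\right) = \left(-4006777\right) \left(- \frac{1450853657978}{489313}\right) = \frac{5813247067152116906}{489313}$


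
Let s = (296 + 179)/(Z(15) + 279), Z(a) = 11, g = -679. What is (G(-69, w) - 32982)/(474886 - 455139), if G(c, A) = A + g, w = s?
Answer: -1952243/1145326 ≈ -1.7045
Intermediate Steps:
s = 95/58 (s = (296 + 179)/(11 + 279) = 475/290 = 475*(1/290) = 95/58 ≈ 1.6379)
w = 95/58 ≈ 1.6379
G(c, A) = -679 + A (G(c, A) = A - 679 = -679 + A)
(G(-69, w) - 32982)/(474886 - 455139) = ((-679 + 95/58) - 32982)/(474886 - 455139) = (-39287/58 - 32982)/19747 = -1952243/58*1/19747 = -1952243/1145326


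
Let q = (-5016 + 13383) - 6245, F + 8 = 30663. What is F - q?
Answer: 28533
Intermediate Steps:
F = 30655 (F = -8 + 30663 = 30655)
q = 2122 (q = 8367 - 6245 = 2122)
F - q = 30655 - 1*2122 = 30655 - 2122 = 28533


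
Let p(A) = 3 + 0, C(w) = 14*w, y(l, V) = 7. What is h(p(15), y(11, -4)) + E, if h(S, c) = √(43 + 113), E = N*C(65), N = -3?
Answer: -2730 + 2*√39 ≈ -2717.5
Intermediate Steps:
p(A) = 3
E = -2730 (E = -42*65 = -3*910 = -2730)
h(S, c) = 2*√39 (h(S, c) = √156 = 2*√39)
h(p(15), y(11, -4)) + E = 2*√39 - 2730 = -2730 + 2*√39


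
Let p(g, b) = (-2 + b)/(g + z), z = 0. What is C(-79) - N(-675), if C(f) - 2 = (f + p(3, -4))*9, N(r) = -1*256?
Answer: -471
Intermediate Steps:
p(g, b) = (-2 + b)/g (p(g, b) = (-2 + b)/(g + 0) = (-2 + b)/g)
N(r) = -256
C(f) = -16 + 9*f (C(f) = 2 + (f + (-2 - 4)/3)*9 = 2 + (f + (1/3)*(-6))*9 = 2 + (f - 2)*9 = 2 + (-2 + f)*9 = 2 + (-18 + 9*f) = -16 + 9*f)
C(-79) - N(-675) = (-16 + 9*(-79)) - 1*(-256) = (-16 - 711) + 256 = -727 + 256 = -471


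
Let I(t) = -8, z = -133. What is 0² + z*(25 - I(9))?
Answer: -4389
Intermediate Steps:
0² + z*(25 - I(9)) = 0² - 133*(25 - 1*(-8)) = 0 - 133*(25 + 8) = 0 - 133*33 = 0 - 4389 = -4389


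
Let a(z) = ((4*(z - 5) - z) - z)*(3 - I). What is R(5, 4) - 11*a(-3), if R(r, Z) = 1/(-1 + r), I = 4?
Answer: -1143/4 ≈ -285.75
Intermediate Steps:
a(z) = 20 - 2*z (a(z) = ((4*(z - 5) - z) - z)*(3 - 1*4) = ((4*(-5 + z) - z) - z)*(3 - 4) = (((-20 + 4*z) - z) - z)*(-1) = ((-20 + 3*z) - z)*(-1) = (-20 + 2*z)*(-1) = 20 - 2*z)
R(5, 4) - 11*a(-3) = 1/(-1 + 5) - 11*(20 - 2*(-3)) = 1/4 - 11*(20 + 6) = 1/4 - 11*26 = 1/4 - 286 = -1143/4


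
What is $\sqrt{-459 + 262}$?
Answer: $i \sqrt{197} \approx 14.036 i$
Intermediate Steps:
$\sqrt{-459 + 262} = \sqrt{-197} = i \sqrt{197}$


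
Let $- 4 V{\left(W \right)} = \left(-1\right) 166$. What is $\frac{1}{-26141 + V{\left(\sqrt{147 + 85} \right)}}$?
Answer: $- \frac{2}{52199} \approx -3.8315 \cdot 10^{-5}$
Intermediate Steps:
$V{\left(W \right)} = \frac{83}{2}$ ($V{\left(W \right)} = - \frac{\left(-1\right) 166}{4} = \left(- \frac{1}{4}\right) \left(-166\right) = \frac{83}{2}$)
$\frac{1}{-26141 + V{\left(\sqrt{147 + 85} \right)}} = \frac{1}{-26141 + \frac{83}{2}} = \frac{1}{- \frac{52199}{2}} = - \frac{2}{52199}$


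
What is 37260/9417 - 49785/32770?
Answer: 50145657/20573006 ≈ 2.4375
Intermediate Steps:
37260/9417 - 49785/32770 = 37260*(1/9417) - 49785*1/32770 = 12420/3139 - 9957/6554 = 50145657/20573006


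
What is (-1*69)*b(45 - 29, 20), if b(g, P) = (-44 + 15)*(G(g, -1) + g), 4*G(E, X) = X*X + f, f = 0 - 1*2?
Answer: 126063/4 ≈ 31516.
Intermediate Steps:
f = -2 (f = 0 - 2 = -2)
G(E, X) = -1/2 + X**2/4 (G(E, X) = (X*X - 2)/4 = (X**2 - 2)/4 = (-2 + X**2)/4 = -1/2 + X**2/4)
b(g, P) = 29/4 - 29*g (b(g, P) = (-44 + 15)*((-1/2 + (1/4)*(-1)**2) + g) = -29*((-1/2 + (1/4)*1) + g) = -29*((-1/2 + 1/4) + g) = -29*(-1/4 + g) = 29/4 - 29*g)
(-1*69)*b(45 - 29, 20) = (-1*69)*(29/4 - 29*(45 - 29)) = -69*(29/4 - 29*16) = -69*(29/4 - 464) = -69*(-1827/4) = 126063/4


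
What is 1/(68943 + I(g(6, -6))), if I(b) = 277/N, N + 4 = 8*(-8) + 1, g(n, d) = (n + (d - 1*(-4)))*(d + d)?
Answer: 67/4618904 ≈ 1.4506e-5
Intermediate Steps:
g(n, d) = 2*d*(4 + d + n) (g(n, d) = (n + (d + 4))*(2*d) = (n + (4 + d))*(2*d) = (4 + d + n)*(2*d) = 2*d*(4 + d + n))
N = -67 (N = -4 + (8*(-8) + 1) = -4 + (-64 + 1) = -4 - 63 = -67)
I(b) = -277/67 (I(b) = 277/(-67) = 277*(-1/67) = -277/67)
1/(68943 + I(g(6, -6))) = 1/(68943 - 277/67) = 1/(4618904/67) = 67/4618904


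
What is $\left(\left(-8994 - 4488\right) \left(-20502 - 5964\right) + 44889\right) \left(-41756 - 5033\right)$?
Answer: $-16697099192289$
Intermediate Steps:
$\left(\left(-8994 - 4488\right) \left(-20502 - 5964\right) + 44889\right) \left(-41756 - 5033\right) = \left(\left(-13482\right) \left(-26466\right) + 44889\right) \left(-46789\right) = \left(356814612 + 44889\right) \left(-46789\right) = 356859501 \left(-46789\right) = -16697099192289$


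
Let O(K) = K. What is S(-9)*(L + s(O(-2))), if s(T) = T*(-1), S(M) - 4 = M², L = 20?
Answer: 1870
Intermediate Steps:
S(M) = 4 + M²
s(T) = -T
S(-9)*(L + s(O(-2))) = (4 + (-9)²)*(20 - 1*(-2)) = (4 + 81)*(20 + 2) = 85*22 = 1870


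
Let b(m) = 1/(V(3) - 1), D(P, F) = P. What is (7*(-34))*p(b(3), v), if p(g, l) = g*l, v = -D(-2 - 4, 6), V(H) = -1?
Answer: 714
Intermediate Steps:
v = 6 (v = -(-2 - 4) = -1*(-6) = 6)
b(m) = -1/2 (b(m) = 1/(-1 - 1) = 1/(-2) = -1/2)
(7*(-34))*p(b(3), v) = (7*(-34))*(-1/2*6) = -238*(-3) = 714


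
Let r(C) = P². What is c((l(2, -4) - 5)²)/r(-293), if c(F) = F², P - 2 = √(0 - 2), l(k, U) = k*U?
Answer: 28561/(2 + I*√2)² ≈ 1586.7 - 4487.9*I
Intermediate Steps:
l(k, U) = U*k
P = 2 + I*√2 (P = 2 + √(0 - 2) = 2 + √(-2) = 2 + I*√2 ≈ 2.0 + 1.4142*I)
r(C) = (2 + I*√2)²
c((l(2, -4) - 5)²)/r(-293) = ((-4*2 - 5)²)²/((2 + I*√2)²) = ((-8 - 5)²)²/(2 + I*√2)² = ((-13)²)²/(2 + I*√2)² = 169²/(2 + I*√2)² = 28561/(2 + I*√2)²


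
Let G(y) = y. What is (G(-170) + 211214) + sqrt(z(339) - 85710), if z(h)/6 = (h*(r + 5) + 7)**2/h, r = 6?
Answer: 211044 + sqrt(2060008306)/113 ≈ 2.1145e+5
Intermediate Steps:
z(h) = 6*(7 + 11*h)**2/h (z(h) = 6*((h*(6 + 5) + 7)**2/h) = 6*((h*11 + 7)**2/h) = 6*((11*h + 7)**2/h) = 6*((7 + 11*h)**2/h) = 6*(7 + 11*h)**2/h)
(G(-170) + 211214) + sqrt(z(339) - 85710) = (-170 + 211214) + sqrt(6*(7 + 11*339)**2/339 - 85710) = 211044 + sqrt(6*(1/339)*(7 + 3729)**2 - 85710) = 211044 + sqrt(6*(1/339)*3736**2 - 85710) = 211044 + sqrt(6*(1/339)*13957696 - 85710) = 211044 + sqrt(27915392/113 - 85710) = 211044 + sqrt(18230162/113) = 211044 + sqrt(2060008306)/113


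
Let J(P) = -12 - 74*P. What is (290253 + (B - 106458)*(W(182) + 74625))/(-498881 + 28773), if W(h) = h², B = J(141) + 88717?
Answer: 1518415405/235054 ≈ 6459.9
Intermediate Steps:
B = 78271 (B = (-12 - 74*141) + 88717 = (-12 - 10434) + 88717 = -10446 + 88717 = 78271)
(290253 + (B - 106458)*(W(182) + 74625))/(-498881 + 28773) = (290253 + (78271 - 106458)*(182² + 74625))/(-498881 + 28773) = (290253 - 28187*(33124 + 74625))/(-470108) = (290253 - 28187*107749)*(-1/470108) = (290253 - 3037121063)*(-1/470108) = -3036830810*(-1/470108) = 1518415405/235054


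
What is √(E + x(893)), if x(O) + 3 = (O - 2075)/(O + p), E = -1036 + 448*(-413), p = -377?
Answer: I*√1376138890/86 ≈ 431.35*I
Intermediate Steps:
E = -186060 (E = -1036 - 185024 = -186060)
x(O) = -3 + (-2075 + O)/(-377 + O) (x(O) = -3 + (O - 2075)/(O - 377) = -3 + (-2075 + O)/(-377 + O))
√(E + x(893)) = √(-186060 + 2*(-472 - 1*893)/(-377 + 893)) = √(-186060 + 2*(-472 - 893)/516) = √(-186060 + 2*(1/516)*(-1365)) = √(-186060 - 455/86) = √(-16001615/86) = I*√1376138890/86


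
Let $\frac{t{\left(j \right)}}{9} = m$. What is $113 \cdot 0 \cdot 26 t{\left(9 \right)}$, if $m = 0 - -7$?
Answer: $0$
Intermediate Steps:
$m = 7$ ($m = 0 + 7 = 7$)
$t{\left(j \right)} = 63$ ($t{\left(j \right)} = 9 \cdot 7 = 63$)
$113 \cdot 0 \cdot 26 t{\left(9 \right)} = 113 \cdot 0 \cdot 26 \cdot 63 = 113 \cdot 0 \cdot 63 = 0 \cdot 63 = 0$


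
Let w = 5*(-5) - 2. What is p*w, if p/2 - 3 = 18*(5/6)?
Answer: -972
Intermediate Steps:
w = -27 (w = -25 - 2 = -27)
p = 36 (p = 6 + 2*(18*(5/6)) = 6 + 2*15 = 6 + 30 = 36)
p*w = 36*(-27) = -972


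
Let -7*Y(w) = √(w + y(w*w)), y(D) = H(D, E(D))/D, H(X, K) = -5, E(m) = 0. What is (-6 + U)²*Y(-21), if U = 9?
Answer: -3*I*√9266/49 ≈ -5.8935*I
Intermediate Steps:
y(D) = -5/D
Y(w) = -√(w - 5/w²)/7
(-6 + U)²*Y(-21) = (-6 + 9)²*(-√(-21 - 5/(-21)²)/7) = 3²*(-√(-21 - 5*1/441)/7) = 9*(-√(-21 - 5/441)/7) = 9*(-I*√9266/147) = -3*I*√9266/49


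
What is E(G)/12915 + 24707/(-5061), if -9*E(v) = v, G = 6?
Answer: -45584897/9337545 ≈ -4.8819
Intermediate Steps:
E(v) = -v/9
E(G)/12915 + 24707/(-5061) = -1/9*6/12915 + 24707/(-5061) = -2/3*1/12915 + 24707*(-1/5061) = -2/38745 - 24707/5061 = -45584897/9337545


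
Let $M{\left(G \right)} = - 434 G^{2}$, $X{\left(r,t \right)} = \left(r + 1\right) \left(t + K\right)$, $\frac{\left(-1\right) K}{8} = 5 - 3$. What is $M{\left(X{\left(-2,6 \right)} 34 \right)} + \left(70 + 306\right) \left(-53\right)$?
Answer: $-50190328$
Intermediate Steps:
$K = -16$ ($K = - 8 \left(5 - 3\right) = \left(-8\right) 2 = -16$)
$X{\left(r,t \right)} = \left(1 + r\right) \left(-16 + t\right)$ ($X{\left(r,t \right)} = \left(r + 1\right) \left(t - 16\right) = \left(1 + r\right) \left(-16 + t\right)$)
$M{\left(X{\left(-2,6 \right)} 34 \right)} + \left(70 + 306\right) \left(-53\right) = - 434 \left(\left(-16 + 6 - -32 - 12\right) 34\right)^{2} + \left(70 + 306\right) \left(-53\right) = - 434 \left(\left(-16 + 6 + 32 - 12\right) 34\right)^{2} + 376 \left(-53\right) = - 434 \left(10 \cdot 34\right)^{2} - 19928 = - 434 \cdot 340^{2} - 19928 = \left(-434\right) 115600 - 19928 = -50170400 - 19928 = -50190328$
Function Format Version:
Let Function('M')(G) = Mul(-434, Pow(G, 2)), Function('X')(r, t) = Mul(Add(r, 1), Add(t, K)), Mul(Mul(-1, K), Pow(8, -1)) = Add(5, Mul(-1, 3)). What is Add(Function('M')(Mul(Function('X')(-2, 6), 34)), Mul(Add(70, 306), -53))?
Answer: -50190328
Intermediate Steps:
K = -16 (K = Mul(-8, Add(5, Mul(-1, 3))) = Mul(-8, Add(5, -3)) = Mul(-8, 2) = -16)
Function('X')(r, t) = Mul(Add(1, r), Add(-16, t)) (Function('X')(r, t) = Mul(Add(r, 1), Add(t, -16)) = Mul(Add(1, r), Add(-16, t)))
Add(Function('M')(Mul(Function('X')(-2, 6), 34)), Mul(Add(70, 306), -53)) = Add(Mul(-434, Pow(Mul(Add(-16, 6, Mul(-16, -2), Mul(-2, 6)), 34), 2)), Mul(Add(70, 306), -53)) = Add(Mul(-434, Pow(Mul(Add(-16, 6, 32, -12), 34), 2)), Mul(376, -53)) = Add(Mul(-434, Pow(Mul(10, 34), 2)), -19928) = Add(Mul(-434, Pow(340, 2)), -19928) = Add(Mul(-434, 115600), -19928) = Add(-50170400, -19928) = -50190328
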